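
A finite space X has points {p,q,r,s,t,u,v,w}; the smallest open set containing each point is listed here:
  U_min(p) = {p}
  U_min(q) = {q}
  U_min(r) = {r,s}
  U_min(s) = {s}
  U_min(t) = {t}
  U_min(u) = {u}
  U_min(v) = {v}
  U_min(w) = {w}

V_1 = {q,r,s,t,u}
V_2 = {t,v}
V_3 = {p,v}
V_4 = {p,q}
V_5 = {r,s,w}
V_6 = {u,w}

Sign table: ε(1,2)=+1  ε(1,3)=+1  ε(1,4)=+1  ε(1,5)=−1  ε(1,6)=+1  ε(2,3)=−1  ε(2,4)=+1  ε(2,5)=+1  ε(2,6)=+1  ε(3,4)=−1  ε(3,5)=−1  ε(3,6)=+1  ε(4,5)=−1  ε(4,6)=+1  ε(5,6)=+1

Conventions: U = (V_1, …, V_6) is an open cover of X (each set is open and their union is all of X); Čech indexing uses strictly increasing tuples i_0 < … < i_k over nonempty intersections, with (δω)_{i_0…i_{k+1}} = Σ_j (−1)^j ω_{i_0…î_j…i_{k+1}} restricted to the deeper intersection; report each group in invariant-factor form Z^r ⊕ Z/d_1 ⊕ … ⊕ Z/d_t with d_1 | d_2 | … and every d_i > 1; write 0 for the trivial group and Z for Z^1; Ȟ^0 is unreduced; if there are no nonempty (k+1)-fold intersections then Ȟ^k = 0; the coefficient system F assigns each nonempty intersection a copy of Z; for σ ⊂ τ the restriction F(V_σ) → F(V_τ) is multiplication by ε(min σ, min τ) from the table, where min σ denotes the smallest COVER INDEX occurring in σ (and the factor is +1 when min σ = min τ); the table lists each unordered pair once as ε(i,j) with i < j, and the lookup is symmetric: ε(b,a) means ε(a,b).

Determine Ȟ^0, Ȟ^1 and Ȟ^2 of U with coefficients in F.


Ȟ^0 ≅ 0, Ȟ^1 ≅ Z ⊕ Z/2 and Ȟ^2 ≅ 0

nerve of the cover:
  V12={t} V14={q} V15={r,s} V16={u} V23={v} V34={p} V56={w}
C dims 6,7; δ0: rk 6, SNF 1^5·2
Ȟ^0 = (6 − 6) − 0 = 0, so Ȟ^0 ≅ 0
Ȟ^1 = (7 − 0) − 6 = 1 plus torsion [2], so Ȟ^1 ≅ Z ⊕ Z/2
Ȟ^2 = (0 − 0) − 0 = 0, so Ȟ^2 ≅ 0


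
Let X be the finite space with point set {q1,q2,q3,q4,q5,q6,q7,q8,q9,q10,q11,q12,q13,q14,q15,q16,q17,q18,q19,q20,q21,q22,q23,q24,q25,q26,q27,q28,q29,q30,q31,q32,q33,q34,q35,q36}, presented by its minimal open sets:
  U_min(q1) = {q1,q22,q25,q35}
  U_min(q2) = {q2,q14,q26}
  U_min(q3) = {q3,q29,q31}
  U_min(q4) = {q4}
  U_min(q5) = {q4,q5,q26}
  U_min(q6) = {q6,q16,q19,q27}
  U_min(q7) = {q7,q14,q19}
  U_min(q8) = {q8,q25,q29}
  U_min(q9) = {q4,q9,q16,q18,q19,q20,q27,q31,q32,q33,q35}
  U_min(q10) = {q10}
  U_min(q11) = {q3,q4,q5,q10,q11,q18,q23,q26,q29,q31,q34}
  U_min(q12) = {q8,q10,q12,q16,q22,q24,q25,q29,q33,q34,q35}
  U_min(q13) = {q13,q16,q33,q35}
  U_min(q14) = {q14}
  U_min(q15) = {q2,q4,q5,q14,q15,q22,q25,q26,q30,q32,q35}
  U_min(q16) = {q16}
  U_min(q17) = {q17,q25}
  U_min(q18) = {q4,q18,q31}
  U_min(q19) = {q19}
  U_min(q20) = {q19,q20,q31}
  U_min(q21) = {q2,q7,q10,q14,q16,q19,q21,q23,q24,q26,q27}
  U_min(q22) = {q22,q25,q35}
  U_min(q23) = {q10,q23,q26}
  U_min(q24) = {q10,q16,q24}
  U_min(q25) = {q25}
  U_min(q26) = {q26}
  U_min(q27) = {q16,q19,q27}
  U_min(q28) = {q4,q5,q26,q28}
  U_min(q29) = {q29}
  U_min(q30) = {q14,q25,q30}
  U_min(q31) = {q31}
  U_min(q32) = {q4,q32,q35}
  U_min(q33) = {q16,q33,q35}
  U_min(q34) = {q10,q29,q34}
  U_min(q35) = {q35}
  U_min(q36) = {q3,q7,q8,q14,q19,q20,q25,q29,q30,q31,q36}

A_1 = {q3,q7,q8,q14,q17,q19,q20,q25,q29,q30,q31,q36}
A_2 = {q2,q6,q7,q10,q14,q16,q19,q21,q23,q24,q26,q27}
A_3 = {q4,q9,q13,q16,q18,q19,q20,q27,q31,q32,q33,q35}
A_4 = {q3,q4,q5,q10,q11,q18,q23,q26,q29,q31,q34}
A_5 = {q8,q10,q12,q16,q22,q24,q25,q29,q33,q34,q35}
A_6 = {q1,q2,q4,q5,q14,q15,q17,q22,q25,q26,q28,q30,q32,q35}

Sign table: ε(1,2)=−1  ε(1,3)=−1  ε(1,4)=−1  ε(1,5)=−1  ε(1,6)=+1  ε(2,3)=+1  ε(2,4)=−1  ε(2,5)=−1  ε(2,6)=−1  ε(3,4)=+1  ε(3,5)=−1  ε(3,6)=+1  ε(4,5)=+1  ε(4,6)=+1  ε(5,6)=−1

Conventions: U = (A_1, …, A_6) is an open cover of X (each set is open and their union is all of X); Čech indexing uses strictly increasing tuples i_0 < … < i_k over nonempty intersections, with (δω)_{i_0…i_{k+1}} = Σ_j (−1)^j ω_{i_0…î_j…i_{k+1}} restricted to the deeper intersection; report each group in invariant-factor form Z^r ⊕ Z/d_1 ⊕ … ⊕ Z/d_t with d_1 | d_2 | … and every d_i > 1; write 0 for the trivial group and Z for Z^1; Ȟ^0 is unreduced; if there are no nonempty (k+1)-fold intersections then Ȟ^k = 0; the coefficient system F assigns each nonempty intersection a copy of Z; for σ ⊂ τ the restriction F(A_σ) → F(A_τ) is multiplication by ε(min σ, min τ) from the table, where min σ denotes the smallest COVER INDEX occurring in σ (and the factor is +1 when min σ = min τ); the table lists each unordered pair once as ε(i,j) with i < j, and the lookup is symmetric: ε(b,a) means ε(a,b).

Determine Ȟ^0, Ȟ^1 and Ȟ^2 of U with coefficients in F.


Ȟ^0 ≅ 0, Ȟ^1 ≅ Z/2 and Ȟ^2 ≅ Z

nerve simplices:
  A12={q7,q14,q19} A13={q19,q20,q31} A14={q3,q29,q31} A15={q8,q25,q29} A16={q14,q17,q25,q30} A23={q16,q19,q27} A24={q10,q23,q26} A25={q10,q16,q24} A26={q2,q14,q26} A34={q4,q18,q31} A35={q16,q33,q35} A36={q4,q32,q35} A45={q10,q29,q34} A46={q4,q5,q26} A56={q22,q25,q35}
  A123={q19} A126={q14} A134={q31} A145={q29} A156={q25} A235={q16} A245={q10} A246={q26} A346={q4} A356={q35}
C dims 6,15,10; δ0: rk 6, SNF 1^5·2; δ1: rk 9, SNF 1^9
degree 0: 6−6−0 = 0 → Ȟ^0 ≅ 0
degree 1: 15−9−6 = 0 plus torsion [2] → Ȟ^1 ≅ Z/2
degree 2: 10−0−9 = 1 → Ȟ^2 ≅ Z


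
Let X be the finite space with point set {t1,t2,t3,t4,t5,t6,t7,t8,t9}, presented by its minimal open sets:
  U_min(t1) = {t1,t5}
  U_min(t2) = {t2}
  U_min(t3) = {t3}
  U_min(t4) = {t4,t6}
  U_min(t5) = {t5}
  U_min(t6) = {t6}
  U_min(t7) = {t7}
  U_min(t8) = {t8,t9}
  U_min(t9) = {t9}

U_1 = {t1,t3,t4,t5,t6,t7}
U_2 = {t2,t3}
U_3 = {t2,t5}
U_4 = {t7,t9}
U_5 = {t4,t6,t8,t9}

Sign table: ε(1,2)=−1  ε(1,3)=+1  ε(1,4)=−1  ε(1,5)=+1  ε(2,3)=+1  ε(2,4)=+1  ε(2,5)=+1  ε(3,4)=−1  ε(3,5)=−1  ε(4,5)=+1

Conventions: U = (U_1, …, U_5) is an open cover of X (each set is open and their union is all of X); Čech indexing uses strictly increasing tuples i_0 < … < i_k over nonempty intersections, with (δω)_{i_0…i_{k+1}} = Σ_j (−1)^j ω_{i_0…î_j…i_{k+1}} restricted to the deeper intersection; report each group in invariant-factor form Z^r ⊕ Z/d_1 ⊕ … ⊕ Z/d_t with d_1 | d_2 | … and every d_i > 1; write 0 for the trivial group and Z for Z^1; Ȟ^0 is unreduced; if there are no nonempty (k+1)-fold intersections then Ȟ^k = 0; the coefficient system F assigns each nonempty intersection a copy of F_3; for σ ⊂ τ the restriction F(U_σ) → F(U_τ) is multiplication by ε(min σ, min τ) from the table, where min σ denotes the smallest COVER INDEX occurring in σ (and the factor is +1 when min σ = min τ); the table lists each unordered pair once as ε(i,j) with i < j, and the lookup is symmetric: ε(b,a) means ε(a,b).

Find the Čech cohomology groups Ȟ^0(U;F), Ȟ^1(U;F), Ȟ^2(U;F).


Ȟ^0 = 0, Ȟ^1 = Z/3, Ȟ^2 = 0

cover nerve:
  U12={t3} U13={t5} U14={t7} U15={t4,t6} U23={t2} U45={t9}
C dims 5,6; δ0: rk_F3 5
Ȟ^0: (5−5)−0=0 ⇒ 0
Ȟ^1: (6−0)−5=1 ⇒ Z/3
Ȟ^2: (0−0)−0=0 ⇒ 0


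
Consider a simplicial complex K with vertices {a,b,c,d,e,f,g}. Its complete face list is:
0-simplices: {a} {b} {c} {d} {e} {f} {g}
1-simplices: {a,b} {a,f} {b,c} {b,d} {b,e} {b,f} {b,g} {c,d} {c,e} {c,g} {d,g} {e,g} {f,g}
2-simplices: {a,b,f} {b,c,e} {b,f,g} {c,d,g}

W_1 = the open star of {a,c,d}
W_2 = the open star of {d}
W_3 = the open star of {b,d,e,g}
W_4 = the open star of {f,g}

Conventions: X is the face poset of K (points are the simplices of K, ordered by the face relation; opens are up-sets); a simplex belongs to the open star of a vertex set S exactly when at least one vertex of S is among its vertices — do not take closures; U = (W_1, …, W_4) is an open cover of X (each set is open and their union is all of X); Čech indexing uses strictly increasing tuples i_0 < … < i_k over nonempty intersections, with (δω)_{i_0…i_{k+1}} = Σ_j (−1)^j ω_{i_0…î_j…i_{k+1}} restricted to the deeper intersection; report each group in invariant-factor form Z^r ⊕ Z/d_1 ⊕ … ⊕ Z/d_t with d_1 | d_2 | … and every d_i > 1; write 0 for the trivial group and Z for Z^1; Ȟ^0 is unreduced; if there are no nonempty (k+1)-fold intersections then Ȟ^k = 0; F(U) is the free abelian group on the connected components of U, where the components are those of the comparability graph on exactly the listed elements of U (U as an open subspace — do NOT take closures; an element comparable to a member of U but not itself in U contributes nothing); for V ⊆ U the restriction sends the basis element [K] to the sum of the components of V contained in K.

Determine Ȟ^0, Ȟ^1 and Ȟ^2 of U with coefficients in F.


nonempty intersections:
  W1={{a},{c},{d},{a,b},{a,f},{b,c},{b,d},{c,d},{c,e},{c,g},{d,g},{a,b,f},{b,c,e},{c,d,g}} W2={{d},{b,d},{c,d},{d,g},{c,d,g}} W3={{b},{d},{e},{g},{a,b},{b,c},{b,d},{b,e},{b,f},{b,g},{c,d},{c,e},{c,g},{d,g},{e,g},{f,g},{a,b,f},{b,c,e},{b,f,g},{c,d,g}} W4={{f},{g},{a,f},{b,f},{b,g},{c,g},{d,g},{e,g},{f,g},{a,b,f},{b,f,g},{c,d,g}}
  W12={{d},{b,d},{c,d},{d,g},{c,d,g}} W13={{d},{a,b},{b,c},{b,d},{c,d},{c,e},{c,g},{d,g},{a,b,f},{b,c,e},{c,d,g}} W14={{a,f},{c,g},{d,g},{a,b,f},{c,d,g}} W23={{d},{b,d},{c,d},{d,g},{c,d,g}} W24={{d,g},{c,d,g}} W34={{g},{b,f},{b,g},{c,g},{d,g},{e,g},{f,g},{a,b,f},{b,f,g},{c,d,g}}
  W123={{d},{b,d},{c,d},{d,g},{c,d,g}} W124={{d,g},{c,d,g}} W134={{c,g},{d,g},{a,b,f},{c,d,g}} W234={{d,g},{c,d,g}}
  W1234={{d,g},{c,d,g}}
components per intersection:
  W1: {{a},{a,b},{a,f},{a,b,f}} {{c},{d},{b,c},{b,d},{c,d},{c,e},{c,g},{d,g},{b,c,e},{c,d,g}}
  W2: {{d},{b,d},{c,d},{d,g},{c,d,g}}
  W3: {{b},{d},{e},{g},{a,b},{b,c},{b,d},{b,e},{b,f},{b,g},{c,d},{c,e},{c,g},{d,g},{e,g},{f,g},{a,b,f},{b,c,e},{b,f,g},{c,d,g}}
  W4: {{f},{g},{a,f},{b,f},{b,g},{c,g},{d,g},{e,g},{f,g},{a,b,f},{b,f,g},{c,d,g}}
  W12: {{d},{b,d},{c,d},{d,g},{c,d,g}}
  W13: {{d},{b,d},{c,d},{c,g},{d,g},{c,d,g}} {{a,b},{a,b,f}} {{b,c},{c,e},{b,c,e}}
  W14: {{a,f},{a,b,f}} {{c,g},{d,g},{c,d,g}}
  W23: {{d},{b,d},{c,d},{d,g},{c,d,g}}
  W24: {{d,g},{c,d,g}}
  W34: {{g},{b,f},{b,g},{c,g},{d,g},{e,g},{f,g},{a,b,f},{b,f,g},{c,d,g}}
  W123: {{d},{b,d},{c,d},{d,g},{c,d,g}}
  W124: {{d,g},{c,d,g}}
  W134: {{c,g},{d,g},{c,d,g}} {{a,b,f}}
  W234: {{d,g},{c,d,g}}
  W1234: {{d,g},{c,d,g}}
C dims 5,9,5,1; δ0: rk 4, SNF 1^4; δ1: rk 4, SNF 1^4; δ2: rk 1, SNF 1^1
Ȟ^0: (5−4)−0=1 ⇒ Z
Ȟ^1: (9−4)−4=1 ⇒ Z
Ȟ^2: (5−1)−4=0 ⇒ 0

Ȟ^0(U;F) ≅ Z; Ȟ^1(U;F) ≅ Z; Ȟ^2(U;F) ≅ 0


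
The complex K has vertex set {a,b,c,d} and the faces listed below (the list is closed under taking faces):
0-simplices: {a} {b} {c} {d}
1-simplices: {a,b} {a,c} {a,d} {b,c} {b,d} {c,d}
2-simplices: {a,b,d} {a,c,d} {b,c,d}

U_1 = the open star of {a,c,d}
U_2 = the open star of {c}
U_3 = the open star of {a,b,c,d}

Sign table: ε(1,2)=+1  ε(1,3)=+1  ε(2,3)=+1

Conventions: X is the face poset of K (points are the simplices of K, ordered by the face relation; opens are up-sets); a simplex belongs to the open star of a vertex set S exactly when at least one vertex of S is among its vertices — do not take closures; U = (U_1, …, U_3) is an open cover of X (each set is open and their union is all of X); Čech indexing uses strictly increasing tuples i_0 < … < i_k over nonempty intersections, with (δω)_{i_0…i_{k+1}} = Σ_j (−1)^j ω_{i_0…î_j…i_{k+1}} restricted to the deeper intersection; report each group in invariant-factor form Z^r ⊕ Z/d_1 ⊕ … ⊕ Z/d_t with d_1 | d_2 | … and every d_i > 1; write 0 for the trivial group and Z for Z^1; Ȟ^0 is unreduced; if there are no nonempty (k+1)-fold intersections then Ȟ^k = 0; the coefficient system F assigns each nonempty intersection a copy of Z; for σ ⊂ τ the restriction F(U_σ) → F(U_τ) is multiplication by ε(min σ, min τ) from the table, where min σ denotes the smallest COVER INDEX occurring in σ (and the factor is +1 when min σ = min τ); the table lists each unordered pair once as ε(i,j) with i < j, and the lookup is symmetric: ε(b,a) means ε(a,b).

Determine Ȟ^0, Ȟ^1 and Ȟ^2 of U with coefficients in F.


Ȟ^0(U;F) ≅ Z,  Ȟ^1(U;F) ≅ 0,  Ȟ^2(U;F) ≅ 0

nonempty overlaps:
  U1={{a},{c},{d},{a,b},{a,c},{a,d},{b,c},{b,d},{c,d},{a,b,d},{a,c,d},{b,c,d}} U2={{c},{a,c},{b,c},{c,d},{a,c,d},{b,c,d}} U3={{a},{b},{c},{d},{a,b},{a,c},{a,d},{b,c},{b,d},{c,d},{a,b,d},{a,c,d},{b,c,d}}
  U12={{c},{a,c},{b,c},{c,d},{a,c,d},{b,c,d}} U13={{a},{c},{d},{a,b},{a,c},{a,d},{b,c},{b,d},{c,d},{a,b,d},{a,c,d},{b,c,d}} U23={{c},{a,c},{b,c},{c,d},{a,c,d},{b,c,d}}
  U123={{c},{a,c},{b,c},{c,d},{a,c,d},{b,c,d}}
C dims 3,3,1; δ0: rk 2, SNF 1^2; δ1: rk 1, SNF 1^1
degree 0: 3−2−0 = 1 → Ȟ^0 ≅ Z
degree 1: 3−1−2 = 0 → Ȟ^1 ≅ 0
degree 2: 1−0−1 = 0 → Ȟ^2 ≅ 0


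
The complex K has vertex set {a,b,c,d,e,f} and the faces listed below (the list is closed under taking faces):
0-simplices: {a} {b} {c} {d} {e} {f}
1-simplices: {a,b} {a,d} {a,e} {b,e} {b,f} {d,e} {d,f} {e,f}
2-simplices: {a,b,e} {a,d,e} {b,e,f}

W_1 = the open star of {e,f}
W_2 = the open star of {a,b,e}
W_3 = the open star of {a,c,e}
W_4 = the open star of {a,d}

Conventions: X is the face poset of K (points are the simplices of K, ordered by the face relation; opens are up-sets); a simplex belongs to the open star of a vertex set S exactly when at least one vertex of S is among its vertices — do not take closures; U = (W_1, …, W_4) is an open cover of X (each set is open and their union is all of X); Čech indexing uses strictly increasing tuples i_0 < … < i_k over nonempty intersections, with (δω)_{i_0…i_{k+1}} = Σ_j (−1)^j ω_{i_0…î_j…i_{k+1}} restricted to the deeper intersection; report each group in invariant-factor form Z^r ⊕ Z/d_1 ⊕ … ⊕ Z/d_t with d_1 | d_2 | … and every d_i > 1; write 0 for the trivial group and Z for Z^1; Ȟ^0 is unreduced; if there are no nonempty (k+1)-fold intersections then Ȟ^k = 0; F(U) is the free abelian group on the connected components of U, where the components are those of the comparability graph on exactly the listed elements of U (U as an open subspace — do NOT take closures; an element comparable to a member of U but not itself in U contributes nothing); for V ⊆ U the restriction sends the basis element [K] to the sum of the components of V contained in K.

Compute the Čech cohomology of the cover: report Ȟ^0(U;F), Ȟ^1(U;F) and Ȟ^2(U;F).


Ȟ^0(U;F) ≅ Z^2,  Ȟ^1(U;F) ≅ Z,  Ȟ^2(U;F) ≅ 0

nonempty intersections:
  W1={{e},{f},{a,e},{b,e},{b,f},{d,e},{d,f},{e,f},{a,b,e},{a,d,e},{b,e,f}} W2={{a},{b},{e},{a,b},{a,d},{a,e},{b,e},{b,f},{d,e},{e,f},{a,b,e},{a,d,e},{b,e,f}} W3={{a},{c},{e},{a,b},{a,d},{a,e},{b,e},{d,e},{e,f},{a,b,e},{a,d,e},{b,e,f}} W4={{a},{d},{a,b},{a,d},{a,e},{d,e},{d,f},{a,b,e},{a,d,e}}
  W12={{e},{a,e},{b,e},{b,f},{d,e},{e,f},{a,b,e},{a,d,e},{b,e,f}} W13={{e},{a,e},{b,e},{d,e},{e,f},{a,b,e},{a,d,e},{b,e,f}} W14={{a,e},{d,e},{d,f},{a,b,e},{a,d,e}} W23={{a},{e},{a,b},{a,d},{a,e},{b,e},{d,e},{e,f},{a,b,e},{a,d,e},{b,e,f}} W24={{a},{a,b},{a,d},{a,e},{d,e},{a,b,e},{a,d,e}} W34={{a},{a,b},{a,d},{a,e},{d,e},{a,b,e},{a,d,e}}
  W123={{e},{a,e},{b,e},{d,e},{e,f},{a,b,e},{a,d,e},{b,e,f}} W124={{a,e},{d,e},{a,b,e},{a,d,e}} W134={{a,e},{d,e},{a,b,e},{a,d,e}} W234={{a},{a,b},{a,d},{a,e},{d,e},{a,b,e},{a,d,e}}
  W1234={{a,e},{d,e},{a,b,e},{a,d,e}}
components per intersection:
  W1: {{e},{f},{a,e},{b,e},{b,f},{d,e},{d,f},{e,f},{a,b,e},{a,d,e},{b,e,f}}
  W2: {{a},{b},{e},{a,b},{a,d},{a,e},{b,e},{b,f},{d,e},{e,f},{a,b,e},{a,d,e},{b,e,f}}
  W3: {{a},{e},{a,b},{a,d},{a,e},{b,e},{d,e},{e,f},{a,b,e},{a,d,e},{b,e,f}} {{c}}
  W4: {{a},{d},{a,b},{a,d},{a,e},{d,e},{d,f},{a,b,e},{a,d,e}}
  W12: {{e},{a,e},{b,e},{b,f},{d,e},{e,f},{a,b,e},{a,d,e},{b,e,f}}
  W13: {{e},{a,e},{b,e},{d,e},{e,f},{a,b,e},{a,d,e},{b,e,f}}
  W14: {{a,e},{d,e},{a,b,e},{a,d,e}} {{d,f}}
  W23: {{a},{e},{a,b},{a,d},{a,e},{b,e},{d,e},{e,f},{a,b,e},{a,d,e},{b,e,f}}
  W24: {{a},{a,b},{a,d},{a,e},{d,e},{a,b,e},{a,d,e}}
  W34: {{a},{a,b},{a,d},{a,e},{d,e},{a,b,e},{a,d,e}}
  W123: {{e},{a,e},{b,e},{d,e},{e,f},{a,b,e},{a,d,e},{b,e,f}}
  W124: {{a,e},{d,e},{a,b,e},{a,d,e}}
  W134: {{a,e},{d,e},{a,b,e},{a,d,e}}
  W234: {{a},{a,b},{a,d},{a,e},{d,e},{a,b,e},{a,d,e}}
  W1234: {{a,e},{d,e},{a,b,e},{a,d,e}}
C dims 5,7,4,1; δ0: rk 3, SNF 1^3; δ1: rk 3, SNF 1^3; δ2: rk 1, SNF 1^1
Ȟ^0: (5−3)−0=2 ⇒ Z^2
Ȟ^1: (7−3)−3=1 ⇒ Z
Ȟ^2: (4−1)−3=0 ⇒ 0


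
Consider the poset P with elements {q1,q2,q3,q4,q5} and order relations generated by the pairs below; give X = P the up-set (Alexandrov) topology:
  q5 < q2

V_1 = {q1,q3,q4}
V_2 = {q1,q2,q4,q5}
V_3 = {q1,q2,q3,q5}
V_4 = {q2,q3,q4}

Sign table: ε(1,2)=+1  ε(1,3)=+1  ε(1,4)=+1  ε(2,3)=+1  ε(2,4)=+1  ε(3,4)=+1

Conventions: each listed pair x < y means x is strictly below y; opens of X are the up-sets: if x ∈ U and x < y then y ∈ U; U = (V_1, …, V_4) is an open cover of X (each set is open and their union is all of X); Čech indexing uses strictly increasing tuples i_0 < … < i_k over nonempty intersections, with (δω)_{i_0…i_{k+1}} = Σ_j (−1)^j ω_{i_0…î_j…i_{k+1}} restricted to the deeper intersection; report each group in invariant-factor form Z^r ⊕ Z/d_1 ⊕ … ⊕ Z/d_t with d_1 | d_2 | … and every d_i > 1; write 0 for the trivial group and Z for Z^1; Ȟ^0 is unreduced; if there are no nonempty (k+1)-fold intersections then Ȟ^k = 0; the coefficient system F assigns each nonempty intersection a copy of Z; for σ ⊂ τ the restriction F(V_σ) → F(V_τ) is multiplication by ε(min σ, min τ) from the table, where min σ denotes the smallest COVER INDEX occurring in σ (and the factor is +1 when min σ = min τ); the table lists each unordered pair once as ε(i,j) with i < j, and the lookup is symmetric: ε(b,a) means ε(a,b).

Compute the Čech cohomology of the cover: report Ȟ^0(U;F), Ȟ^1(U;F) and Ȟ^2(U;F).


cover nerve:
  V12={q1,q4} V13={q1,q3} V14={q3,q4} V23={q1,q2,q5} V24={q2,q4} V34={q2,q3}
  V123={q1} V124={q4} V134={q3} V234={q2}
C dims 4,6,4; δ0: rk 3, SNF 1^3; δ1: rk 3, SNF 1^3
Ȟ^0: (4−3)−0=1 ⇒ Z
Ȟ^1: (6−3)−3=0 ⇒ 0
Ȟ^2: (4−0)−3=1 ⇒ Z

Ȟ^0 = Z,  Ȟ^1 = 0,  Ȟ^2 = Z


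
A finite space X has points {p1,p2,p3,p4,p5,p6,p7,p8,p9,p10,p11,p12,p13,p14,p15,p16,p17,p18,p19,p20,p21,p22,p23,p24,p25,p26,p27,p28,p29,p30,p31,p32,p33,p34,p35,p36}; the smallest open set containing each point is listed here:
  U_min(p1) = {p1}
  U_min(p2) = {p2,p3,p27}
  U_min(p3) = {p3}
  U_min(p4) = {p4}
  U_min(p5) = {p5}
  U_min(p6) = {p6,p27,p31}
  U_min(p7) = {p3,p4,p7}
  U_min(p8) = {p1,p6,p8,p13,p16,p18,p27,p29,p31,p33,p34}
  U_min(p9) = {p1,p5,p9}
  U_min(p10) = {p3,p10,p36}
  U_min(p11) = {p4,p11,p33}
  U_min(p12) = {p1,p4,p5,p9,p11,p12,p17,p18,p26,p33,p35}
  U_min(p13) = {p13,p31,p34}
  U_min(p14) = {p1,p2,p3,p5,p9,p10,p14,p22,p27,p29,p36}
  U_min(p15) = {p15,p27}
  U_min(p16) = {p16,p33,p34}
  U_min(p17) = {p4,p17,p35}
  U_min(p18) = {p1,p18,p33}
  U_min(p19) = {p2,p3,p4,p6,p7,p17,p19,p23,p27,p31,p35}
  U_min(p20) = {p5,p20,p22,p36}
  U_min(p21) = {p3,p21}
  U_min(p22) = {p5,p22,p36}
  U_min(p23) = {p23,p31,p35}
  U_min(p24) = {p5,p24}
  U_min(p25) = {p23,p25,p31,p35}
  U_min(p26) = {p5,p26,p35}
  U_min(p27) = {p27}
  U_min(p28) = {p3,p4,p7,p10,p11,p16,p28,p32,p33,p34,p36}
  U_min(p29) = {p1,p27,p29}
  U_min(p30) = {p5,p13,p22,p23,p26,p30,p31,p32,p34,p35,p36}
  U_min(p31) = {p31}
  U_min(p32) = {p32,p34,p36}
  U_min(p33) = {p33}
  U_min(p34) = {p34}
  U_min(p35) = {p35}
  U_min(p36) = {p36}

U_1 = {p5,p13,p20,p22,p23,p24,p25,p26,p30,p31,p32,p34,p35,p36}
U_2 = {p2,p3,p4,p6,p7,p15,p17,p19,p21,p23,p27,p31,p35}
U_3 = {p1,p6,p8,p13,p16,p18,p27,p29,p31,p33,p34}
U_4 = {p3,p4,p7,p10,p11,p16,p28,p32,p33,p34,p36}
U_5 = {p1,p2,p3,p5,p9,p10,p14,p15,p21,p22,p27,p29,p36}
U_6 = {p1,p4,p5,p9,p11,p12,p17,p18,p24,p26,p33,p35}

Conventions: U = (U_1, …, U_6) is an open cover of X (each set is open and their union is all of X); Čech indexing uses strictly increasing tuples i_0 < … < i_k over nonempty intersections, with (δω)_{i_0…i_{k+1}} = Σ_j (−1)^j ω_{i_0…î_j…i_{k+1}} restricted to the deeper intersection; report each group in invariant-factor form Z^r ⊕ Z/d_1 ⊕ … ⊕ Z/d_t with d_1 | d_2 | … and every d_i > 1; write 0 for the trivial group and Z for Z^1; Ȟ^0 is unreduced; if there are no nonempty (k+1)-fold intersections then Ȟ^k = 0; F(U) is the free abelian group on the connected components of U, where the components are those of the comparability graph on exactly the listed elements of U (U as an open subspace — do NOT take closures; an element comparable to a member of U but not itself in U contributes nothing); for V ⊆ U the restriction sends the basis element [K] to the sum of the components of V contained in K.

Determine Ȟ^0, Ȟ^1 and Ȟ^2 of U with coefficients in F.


Ȟ^0(U;F) ≅ Z, Ȟ^1(U;F) ≅ 0 and Ȟ^2(U;F) ≅ Z/2

intersection data:
  U12={p23,p31,p35} U13={p13,p31,p34} U14={p32,p34,p36} U15={p5,p22,p36} U16={p5,p24,p26,p35} U23={p6,p27,p31} U24={p3,p4,p7} U25={p2,p3,p15,p21,p27} U26={p4,p17,p35} U34={p16,p33,p34} U35={p1,p27,p29} U36={p1,p18,p33} U45={p3,p10,p36} U46={p4,p11,p33} U56={p1,p5,p9}
  U123={p31} U126={p35} U134={p34} U145={p36} U156={p5} U235={p27} U245={p3} U246={p4} U346={p33} U356={p1}
components per intersection:
  U1: {p5,p13,p20,p22,p23,p24,p25,p26,p30,p31,p32,p34,p35,p36}
  U2: {p2,p3,p4,p6,p7,p15,p17,p19,p21,p23,p27,p31,p35}
  U3: {p1,p6,p8,p13,p16,p18,p27,p29,p31,p33,p34}
  U4: {p3,p4,p7,p10,p11,p16,p28,p32,p33,p34,p36}
  U5: {p1,p2,p3,p5,p9,p10,p14,p15,p21,p22,p27,p29,p36}
  U6: {p1,p4,p5,p9,p11,p12,p17,p18,p24,p26,p33,p35}
  U12: {p23,p31,p35}
  U13: {p13,p31,p34}
  U14: {p32,p34,p36}
  U15: {p5,p22,p36}
  U16: {p5,p24,p26,p35}
  U23: {p6,p27,p31}
  U24: {p3,p4,p7}
  U25: {p2,p3,p15,p21,p27}
  U26: {p4,p17,p35}
  U34: {p16,p33,p34}
  U35: {p1,p27,p29}
  U36: {p1,p18,p33}
  U45: {p3,p10,p36}
  U46: {p4,p11,p33}
  U56: {p1,p5,p9}
  U123: {p31}
  U126: {p35}
  U134: {p34}
  U145: {p36}
  U156: {p5}
  U235: {p27}
  U245: {p3}
  U246: {p4}
  U346: {p33}
  U356: {p1}
C dims 6,15,10; δ0: rk 5, SNF 1^5; δ1: rk 10, SNF 1^9·2
Ȟ^0 = (6 − 5) − 0 = 1, so Ȟ^0 ≅ Z
Ȟ^1 = (15 − 10) − 5 = 0, so Ȟ^1 ≅ 0
Ȟ^2 = (10 − 0) − 10 = 0 plus torsion [2], so Ȟ^2 ≅ Z/2


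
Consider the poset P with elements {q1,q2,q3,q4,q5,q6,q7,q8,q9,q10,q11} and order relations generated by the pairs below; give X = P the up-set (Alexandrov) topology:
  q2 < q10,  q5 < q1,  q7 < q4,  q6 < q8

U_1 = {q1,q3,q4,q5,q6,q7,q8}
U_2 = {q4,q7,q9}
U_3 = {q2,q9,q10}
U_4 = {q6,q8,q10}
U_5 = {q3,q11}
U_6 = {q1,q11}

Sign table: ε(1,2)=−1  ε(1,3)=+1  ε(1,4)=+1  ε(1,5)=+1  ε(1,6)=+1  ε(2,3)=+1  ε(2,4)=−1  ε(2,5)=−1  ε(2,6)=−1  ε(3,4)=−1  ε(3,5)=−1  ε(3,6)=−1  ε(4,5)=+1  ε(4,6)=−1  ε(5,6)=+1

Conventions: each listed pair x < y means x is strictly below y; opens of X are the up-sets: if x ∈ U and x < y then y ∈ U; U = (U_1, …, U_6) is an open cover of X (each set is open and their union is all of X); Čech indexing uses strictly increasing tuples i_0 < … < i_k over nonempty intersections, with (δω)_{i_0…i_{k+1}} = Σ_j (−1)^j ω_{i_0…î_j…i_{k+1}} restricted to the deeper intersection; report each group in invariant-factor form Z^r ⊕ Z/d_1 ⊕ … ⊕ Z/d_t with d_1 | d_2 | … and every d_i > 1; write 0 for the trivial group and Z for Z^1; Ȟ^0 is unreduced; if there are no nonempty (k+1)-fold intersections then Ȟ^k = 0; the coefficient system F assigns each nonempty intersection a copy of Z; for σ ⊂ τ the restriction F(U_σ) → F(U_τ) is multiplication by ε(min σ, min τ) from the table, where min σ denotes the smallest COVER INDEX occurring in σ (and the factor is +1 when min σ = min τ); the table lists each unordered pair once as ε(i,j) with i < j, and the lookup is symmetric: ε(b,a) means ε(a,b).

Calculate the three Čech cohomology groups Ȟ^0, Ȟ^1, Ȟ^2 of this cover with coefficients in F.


cover nerve:
  U12={q4,q7} U14={q6,q8} U15={q3} U16={q1} U23={q9} U34={q10} U56={q11}
C dims 6,7; δ0: rk 5, SNF 1^5
Ȟ^0: (6−5)−0=1 ⇒ Z
Ȟ^1: (7−0)−5=2 ⇒ Z^2
Ȟ^2: (0−0)−0=0 ⇒ 0

Ȟ^0 = Z,  Ȟ^1 = Z^2,  Ȟ^2 = 0


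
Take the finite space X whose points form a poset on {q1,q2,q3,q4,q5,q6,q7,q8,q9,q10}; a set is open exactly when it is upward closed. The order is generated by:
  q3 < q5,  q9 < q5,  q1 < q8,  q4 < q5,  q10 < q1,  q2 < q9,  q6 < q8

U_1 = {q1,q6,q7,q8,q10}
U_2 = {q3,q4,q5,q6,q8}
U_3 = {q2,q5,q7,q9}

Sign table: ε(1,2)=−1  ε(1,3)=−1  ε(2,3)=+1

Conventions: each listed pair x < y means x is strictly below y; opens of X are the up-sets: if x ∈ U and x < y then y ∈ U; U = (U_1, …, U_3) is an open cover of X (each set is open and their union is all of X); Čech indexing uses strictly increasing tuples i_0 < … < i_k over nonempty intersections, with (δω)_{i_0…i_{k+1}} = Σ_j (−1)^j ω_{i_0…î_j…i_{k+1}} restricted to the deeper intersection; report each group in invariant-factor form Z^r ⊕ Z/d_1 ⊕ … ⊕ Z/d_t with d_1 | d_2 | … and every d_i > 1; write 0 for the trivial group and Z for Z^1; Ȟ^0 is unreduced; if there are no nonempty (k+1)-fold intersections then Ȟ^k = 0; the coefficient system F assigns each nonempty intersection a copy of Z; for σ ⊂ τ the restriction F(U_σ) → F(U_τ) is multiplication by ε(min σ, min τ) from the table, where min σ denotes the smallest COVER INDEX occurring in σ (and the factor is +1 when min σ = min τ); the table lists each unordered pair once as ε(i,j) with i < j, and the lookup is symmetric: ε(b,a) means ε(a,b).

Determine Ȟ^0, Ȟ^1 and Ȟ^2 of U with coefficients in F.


nonempty overlaps:
  U12={q6,q8} U13={q7} U23={q5}
C dims 3,3; δ0: rk 2, SNF 1^2
degree 0: 3−2−0 = 1 → Ȟ^0 ≅ Z
degree 1: 3−0−2 = 1 → Ȟ^1 ≅ Z
degree 2: 0−0−0 = 0 → Ȟ^2 ≅ 0

Ȟ^0 ≅ Z; Ȟ^1 ≅ Z; Ȟ^2 ≅ 0


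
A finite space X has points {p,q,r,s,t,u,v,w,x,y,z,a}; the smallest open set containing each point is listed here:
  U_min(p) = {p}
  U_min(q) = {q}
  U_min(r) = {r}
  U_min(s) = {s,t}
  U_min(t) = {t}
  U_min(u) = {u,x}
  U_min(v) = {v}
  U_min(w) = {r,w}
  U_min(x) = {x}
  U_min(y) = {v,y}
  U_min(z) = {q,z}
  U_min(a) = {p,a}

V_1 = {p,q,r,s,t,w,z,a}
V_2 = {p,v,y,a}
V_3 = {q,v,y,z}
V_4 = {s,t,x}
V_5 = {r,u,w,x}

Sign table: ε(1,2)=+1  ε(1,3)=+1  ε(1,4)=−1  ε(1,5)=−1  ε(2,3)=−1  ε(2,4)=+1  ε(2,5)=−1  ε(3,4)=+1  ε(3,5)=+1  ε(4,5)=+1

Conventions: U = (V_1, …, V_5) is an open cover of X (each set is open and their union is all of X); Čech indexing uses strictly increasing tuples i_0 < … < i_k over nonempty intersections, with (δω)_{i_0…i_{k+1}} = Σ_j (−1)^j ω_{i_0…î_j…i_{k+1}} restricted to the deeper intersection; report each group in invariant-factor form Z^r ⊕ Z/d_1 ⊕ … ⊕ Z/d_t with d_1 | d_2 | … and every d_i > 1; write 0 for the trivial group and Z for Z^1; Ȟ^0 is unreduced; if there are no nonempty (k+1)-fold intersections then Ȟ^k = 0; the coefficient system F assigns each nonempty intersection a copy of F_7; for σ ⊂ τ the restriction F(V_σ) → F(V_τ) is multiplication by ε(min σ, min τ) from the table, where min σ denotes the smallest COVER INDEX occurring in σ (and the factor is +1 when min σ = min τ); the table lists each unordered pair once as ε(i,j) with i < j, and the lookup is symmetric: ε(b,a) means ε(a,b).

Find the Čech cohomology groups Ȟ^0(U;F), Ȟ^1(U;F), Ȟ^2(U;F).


intersection data:
  V12={p,a} V13={q,z} V14={s,t} V15={r,w} V23={v,y} V45={x}
C dims 5,6; δ0: rk_F7 5
Ȟ^0 = (5 − 5) − 0 = 0, so Ȟ^0 ≅ 0
Ȟ^1 = (6 − 0) − 5 = 1, so Ȟ^1 ≅ Z/7
Ȟ^2 = (0 − 0) − 0 = 0, so Ȟ^2 ≅ 0

Ȟ^0 ≅ 0, Ȟ^1 ≅ Z/7 and Ȟ^2 ≅ 0


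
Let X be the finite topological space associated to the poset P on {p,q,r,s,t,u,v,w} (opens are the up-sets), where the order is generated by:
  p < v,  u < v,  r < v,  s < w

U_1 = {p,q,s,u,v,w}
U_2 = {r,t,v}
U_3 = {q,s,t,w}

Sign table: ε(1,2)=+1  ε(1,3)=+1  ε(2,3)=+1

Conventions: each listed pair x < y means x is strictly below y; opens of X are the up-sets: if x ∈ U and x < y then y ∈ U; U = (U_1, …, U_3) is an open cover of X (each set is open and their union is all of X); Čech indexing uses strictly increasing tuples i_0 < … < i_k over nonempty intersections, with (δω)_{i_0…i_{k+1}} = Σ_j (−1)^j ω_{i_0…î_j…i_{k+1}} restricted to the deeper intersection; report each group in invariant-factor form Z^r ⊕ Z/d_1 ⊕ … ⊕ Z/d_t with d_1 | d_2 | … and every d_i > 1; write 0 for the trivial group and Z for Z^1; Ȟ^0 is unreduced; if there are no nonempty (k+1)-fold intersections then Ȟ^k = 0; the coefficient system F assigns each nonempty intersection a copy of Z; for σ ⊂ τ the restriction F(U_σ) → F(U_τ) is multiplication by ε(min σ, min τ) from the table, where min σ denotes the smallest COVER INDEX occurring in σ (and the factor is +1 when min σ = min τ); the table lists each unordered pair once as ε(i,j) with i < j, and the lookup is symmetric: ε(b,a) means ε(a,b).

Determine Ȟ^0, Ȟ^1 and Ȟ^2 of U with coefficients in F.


Ȟ^0 = Z, Ȟ^1 = Z and Ȟ^2 = 0

nonempty overlaps:
  U12={v} U13={q,s,w} U23={t}
C dims 3,3; δ0: rk 2, SNF 1^2
degree 0: 3−2−0 = 1 → Ȟ^0 ≅ Z
degree 1: 3−0−2 = 1 → Ȟ^1 ≅ Z
degree 2: 0−0−0 = 0 → Ȟ^2 ≅ 0


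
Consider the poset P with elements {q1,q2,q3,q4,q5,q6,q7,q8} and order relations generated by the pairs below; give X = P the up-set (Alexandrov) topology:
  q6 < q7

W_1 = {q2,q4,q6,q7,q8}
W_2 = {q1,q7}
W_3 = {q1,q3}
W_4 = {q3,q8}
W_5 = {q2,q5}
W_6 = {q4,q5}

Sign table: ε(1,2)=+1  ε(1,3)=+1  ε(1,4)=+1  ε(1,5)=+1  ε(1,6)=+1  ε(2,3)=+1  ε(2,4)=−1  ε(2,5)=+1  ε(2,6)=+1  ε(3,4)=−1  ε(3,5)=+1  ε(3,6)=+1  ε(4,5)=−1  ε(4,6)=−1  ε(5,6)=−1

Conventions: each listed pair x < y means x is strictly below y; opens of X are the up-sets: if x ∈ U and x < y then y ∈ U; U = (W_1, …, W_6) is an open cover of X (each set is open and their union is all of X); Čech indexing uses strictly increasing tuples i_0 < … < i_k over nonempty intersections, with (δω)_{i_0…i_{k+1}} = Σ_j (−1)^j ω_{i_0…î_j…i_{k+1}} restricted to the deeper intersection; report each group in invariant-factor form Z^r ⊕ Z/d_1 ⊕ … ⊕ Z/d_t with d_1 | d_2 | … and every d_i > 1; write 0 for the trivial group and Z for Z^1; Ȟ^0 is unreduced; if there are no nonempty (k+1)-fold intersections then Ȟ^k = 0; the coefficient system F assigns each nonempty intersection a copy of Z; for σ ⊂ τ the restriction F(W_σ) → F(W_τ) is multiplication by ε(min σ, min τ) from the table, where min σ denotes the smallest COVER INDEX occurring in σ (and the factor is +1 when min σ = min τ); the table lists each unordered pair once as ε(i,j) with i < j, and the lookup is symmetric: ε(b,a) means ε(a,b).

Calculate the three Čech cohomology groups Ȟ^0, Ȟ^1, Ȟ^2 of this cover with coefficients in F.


cover nerve:
  W12={q7} W14={q8} W15={q2} W16={q4} W23={q1} W34={q3} W56={q5}
C dims 6,7; δ0: rk 6, SNF 1^5·2
Ȟ^0: (6−6)−0=0 ⇒ 0
Ȟ^1: (7−0)−6=1 plus torsion [2] ⇒ Z ⊕ Z/2
Ȟ^2: (0−0)−0=0 ⇒ 0

Ȟ^0(U;F) ≅ 0, Ȟ^1(U;F) ≅ Z ⊕ Z/2, Ȟ^2(U;F) ≅ 0


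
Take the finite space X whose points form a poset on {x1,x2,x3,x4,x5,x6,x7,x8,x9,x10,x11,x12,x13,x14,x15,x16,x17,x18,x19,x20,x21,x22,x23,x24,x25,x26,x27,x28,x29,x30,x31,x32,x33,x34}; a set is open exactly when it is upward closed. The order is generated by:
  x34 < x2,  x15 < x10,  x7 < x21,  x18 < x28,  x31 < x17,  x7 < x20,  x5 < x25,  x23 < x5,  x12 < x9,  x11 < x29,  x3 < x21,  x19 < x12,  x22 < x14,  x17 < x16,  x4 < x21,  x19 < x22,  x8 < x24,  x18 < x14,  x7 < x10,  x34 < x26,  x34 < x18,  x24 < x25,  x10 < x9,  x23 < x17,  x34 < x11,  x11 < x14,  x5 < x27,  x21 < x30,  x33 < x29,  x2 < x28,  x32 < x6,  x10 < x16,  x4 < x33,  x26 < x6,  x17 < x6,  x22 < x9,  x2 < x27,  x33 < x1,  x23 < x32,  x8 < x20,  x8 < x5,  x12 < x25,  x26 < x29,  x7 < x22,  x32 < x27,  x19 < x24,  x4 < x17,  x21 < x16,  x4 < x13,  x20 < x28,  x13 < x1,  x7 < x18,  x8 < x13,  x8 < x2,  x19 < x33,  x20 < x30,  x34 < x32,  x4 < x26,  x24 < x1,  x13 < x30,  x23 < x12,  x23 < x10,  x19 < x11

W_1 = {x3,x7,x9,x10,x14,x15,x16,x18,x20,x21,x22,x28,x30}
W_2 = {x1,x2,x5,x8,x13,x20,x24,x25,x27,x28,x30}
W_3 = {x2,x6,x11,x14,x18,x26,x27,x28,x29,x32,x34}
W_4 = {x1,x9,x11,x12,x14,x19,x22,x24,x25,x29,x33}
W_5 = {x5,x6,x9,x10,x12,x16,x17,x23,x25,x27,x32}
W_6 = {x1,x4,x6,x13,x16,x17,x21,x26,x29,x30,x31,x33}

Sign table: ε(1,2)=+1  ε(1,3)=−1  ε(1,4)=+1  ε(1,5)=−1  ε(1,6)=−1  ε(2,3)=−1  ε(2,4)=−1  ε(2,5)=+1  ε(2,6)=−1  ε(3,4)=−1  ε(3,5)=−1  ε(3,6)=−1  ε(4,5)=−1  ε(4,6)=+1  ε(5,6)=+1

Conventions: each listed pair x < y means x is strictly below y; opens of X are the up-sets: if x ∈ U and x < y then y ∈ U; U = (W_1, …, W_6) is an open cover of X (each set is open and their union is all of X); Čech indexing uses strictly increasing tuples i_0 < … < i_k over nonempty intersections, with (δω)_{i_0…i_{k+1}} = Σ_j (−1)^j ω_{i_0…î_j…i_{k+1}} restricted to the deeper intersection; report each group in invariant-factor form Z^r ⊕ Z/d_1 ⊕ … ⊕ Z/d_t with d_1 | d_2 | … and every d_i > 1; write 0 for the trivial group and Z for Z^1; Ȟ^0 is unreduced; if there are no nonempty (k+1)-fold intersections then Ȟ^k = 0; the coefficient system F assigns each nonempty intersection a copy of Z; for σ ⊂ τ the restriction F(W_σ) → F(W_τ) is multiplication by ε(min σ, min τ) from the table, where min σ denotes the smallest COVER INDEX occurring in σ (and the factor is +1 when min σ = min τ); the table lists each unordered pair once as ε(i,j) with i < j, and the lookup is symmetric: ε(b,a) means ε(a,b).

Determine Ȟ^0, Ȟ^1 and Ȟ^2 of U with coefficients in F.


nonempty intersections:
  W12={x20,x28,x30} W13={x14,x18,x28} W14={x9,x14,x22} W15={x9,x10,x16} W16={x16,x21,x30} W23={x2,x27,x28} W24={x1,x24,x25} W25={x5,x25,x27} W26={x1,x13,x30} W34={x11,x14,x29} W35={x6,x27,x32} W36={x6,x26,x29} W45={x9,x12,x25} W46={x1,x29,x33} W56={x6,x16,x17}
  W123={x28} W126={x30} W134={x14} W145={x9} W156={x16} W235={x27} W245={x25} W246={x1} W346={x29} W356={x6}
C dims 6,15,10; δ0: rk 6, SNF 1^5·2; δ1: rk 9, SNF 1^9
Ȟ^0: (6−6)−0=0 ⇒ 0
Ȟ^1: (15−9)−6=0 plus torsion [2] ⇒ Z/2
Ȟ^2: (10−0)−9=1 ⇒ Z

Ȟ^0(U;F) ≅ 0; Ȟ^1(U;F) ≅ Z/2; Ȟ^2(U;F) ≅ Z


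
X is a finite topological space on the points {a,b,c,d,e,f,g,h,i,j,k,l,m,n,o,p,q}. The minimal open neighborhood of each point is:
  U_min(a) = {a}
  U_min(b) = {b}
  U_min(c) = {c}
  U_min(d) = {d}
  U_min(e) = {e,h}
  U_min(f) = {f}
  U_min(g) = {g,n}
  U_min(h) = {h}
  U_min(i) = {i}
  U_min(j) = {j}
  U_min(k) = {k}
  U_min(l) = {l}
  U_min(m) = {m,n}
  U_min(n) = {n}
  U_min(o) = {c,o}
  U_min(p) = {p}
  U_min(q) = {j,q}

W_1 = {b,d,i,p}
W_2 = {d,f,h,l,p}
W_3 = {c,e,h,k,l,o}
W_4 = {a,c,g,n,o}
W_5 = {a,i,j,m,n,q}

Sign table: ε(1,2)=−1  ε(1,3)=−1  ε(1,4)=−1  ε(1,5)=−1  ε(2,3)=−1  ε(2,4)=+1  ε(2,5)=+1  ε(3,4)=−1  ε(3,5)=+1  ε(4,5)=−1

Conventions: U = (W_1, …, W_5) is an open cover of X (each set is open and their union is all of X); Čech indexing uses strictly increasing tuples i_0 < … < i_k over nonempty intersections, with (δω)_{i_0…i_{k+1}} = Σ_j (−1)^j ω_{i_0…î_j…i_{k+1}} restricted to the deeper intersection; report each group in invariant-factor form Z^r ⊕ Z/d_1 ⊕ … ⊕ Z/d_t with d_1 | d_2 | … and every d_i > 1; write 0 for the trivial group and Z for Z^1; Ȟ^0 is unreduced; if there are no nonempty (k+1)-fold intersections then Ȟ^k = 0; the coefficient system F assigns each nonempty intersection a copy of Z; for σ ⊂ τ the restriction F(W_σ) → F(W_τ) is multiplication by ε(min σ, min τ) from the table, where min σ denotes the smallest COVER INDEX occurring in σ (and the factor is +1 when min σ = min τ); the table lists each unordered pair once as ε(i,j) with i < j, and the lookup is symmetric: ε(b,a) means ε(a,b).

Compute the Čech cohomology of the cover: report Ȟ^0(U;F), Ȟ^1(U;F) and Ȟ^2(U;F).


nerve simplices:
  W12={d,p} W15={i} W23={h,l} W34={c,o} W45={a,n}
C dims 5,5; δ0: rk 5, SNF 1^4·2
degree 0: 5−5−0 = 0 → Ȟ^0 ≅ 0
degree 1: 5−0−5 = 0 plus torsion [2] → Ȟ^1 ≅ Z/2
degree 2: 0−0−0 = 0 → Ȟ^2 ≅ 0

Ȟ^0(U;F) ≅ 0; Ȟ^1(U;F) ≅ Z/2; Ȟ^2(U;F) ≅ 0


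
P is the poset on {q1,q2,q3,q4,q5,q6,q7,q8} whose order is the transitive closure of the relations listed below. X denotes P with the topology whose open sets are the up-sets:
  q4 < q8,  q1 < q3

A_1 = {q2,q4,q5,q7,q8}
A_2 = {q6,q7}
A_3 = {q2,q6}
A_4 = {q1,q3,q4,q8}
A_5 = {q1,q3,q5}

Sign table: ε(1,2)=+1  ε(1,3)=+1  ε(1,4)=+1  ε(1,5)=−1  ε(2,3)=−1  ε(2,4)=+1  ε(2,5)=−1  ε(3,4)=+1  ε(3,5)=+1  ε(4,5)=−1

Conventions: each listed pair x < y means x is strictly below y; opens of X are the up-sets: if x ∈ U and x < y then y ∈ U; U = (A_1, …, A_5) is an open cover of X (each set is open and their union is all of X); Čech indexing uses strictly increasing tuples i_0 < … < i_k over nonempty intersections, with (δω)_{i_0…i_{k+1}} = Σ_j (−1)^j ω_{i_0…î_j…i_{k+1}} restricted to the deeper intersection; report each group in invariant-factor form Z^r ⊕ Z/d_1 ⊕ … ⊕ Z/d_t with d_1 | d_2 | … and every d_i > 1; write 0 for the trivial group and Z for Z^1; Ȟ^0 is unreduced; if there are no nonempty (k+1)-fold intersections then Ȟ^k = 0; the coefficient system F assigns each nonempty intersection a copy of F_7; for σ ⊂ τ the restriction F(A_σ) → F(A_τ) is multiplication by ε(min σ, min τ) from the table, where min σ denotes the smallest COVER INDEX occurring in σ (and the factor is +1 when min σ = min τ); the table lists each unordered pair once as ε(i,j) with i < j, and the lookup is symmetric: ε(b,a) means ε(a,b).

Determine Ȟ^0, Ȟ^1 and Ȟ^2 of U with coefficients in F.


nonempty overlaps:
  A12={q7} A13={q2} A14={q4,q8} A15={q5} A23={q6} A45={q1,q3}
C dims 5,6; δ0: rk_F7 5
degree 0: 5−5−0 = 0 → Ȟ^0 ≅ 0
degree 1: 6−0−5 = 1 → Ȟ^1 ≅ Z/7
degree 2: 0−0−0 = 0 → Ȟ^2 ≅ 0

Ȟ^0 ≅ 0, Ȟ^1 ≅ Z/7 and Ȟ^2 ≅ 0


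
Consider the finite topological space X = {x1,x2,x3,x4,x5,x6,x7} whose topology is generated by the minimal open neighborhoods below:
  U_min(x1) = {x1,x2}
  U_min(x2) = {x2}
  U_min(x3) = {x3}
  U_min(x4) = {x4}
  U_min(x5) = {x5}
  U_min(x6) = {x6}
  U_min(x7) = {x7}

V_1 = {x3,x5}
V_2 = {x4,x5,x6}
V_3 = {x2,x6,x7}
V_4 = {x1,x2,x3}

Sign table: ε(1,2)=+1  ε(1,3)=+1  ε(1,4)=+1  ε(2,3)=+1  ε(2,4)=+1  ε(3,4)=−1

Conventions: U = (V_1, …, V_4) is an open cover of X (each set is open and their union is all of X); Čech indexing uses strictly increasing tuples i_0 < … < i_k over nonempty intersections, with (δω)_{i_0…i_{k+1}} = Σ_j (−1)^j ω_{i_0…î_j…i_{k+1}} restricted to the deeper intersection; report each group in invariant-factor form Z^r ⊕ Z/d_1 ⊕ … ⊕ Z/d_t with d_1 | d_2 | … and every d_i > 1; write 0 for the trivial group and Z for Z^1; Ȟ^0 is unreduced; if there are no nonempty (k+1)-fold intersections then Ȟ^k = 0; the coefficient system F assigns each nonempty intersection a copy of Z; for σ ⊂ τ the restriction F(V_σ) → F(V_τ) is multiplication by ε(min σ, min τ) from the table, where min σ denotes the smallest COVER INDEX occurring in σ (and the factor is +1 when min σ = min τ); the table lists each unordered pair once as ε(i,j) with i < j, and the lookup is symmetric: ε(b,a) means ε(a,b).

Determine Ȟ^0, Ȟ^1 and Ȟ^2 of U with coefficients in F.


Ȟ^0 ≅ 0, Ȟ^1 ≅ Z/2 and Ȟ^2 ≅ 0

nerve of the cover:
  V12={x5} V14={x3} V23={x6} V34={x2}
C dims 4,4; δ0: rk 4, SNF 1^3·2
Ȟ^0 = (4 − 4) − 0 = 0, so Ȟ^0 ≅ 0
Ȟ^1 = (4 − 0) − 4 = 0 plus torsion [2], so Ȟ^1 ≅ Z/2
Ȟ^2 = (0 − 0) − 0 = 0, so Ȟ^2 ≅ 0


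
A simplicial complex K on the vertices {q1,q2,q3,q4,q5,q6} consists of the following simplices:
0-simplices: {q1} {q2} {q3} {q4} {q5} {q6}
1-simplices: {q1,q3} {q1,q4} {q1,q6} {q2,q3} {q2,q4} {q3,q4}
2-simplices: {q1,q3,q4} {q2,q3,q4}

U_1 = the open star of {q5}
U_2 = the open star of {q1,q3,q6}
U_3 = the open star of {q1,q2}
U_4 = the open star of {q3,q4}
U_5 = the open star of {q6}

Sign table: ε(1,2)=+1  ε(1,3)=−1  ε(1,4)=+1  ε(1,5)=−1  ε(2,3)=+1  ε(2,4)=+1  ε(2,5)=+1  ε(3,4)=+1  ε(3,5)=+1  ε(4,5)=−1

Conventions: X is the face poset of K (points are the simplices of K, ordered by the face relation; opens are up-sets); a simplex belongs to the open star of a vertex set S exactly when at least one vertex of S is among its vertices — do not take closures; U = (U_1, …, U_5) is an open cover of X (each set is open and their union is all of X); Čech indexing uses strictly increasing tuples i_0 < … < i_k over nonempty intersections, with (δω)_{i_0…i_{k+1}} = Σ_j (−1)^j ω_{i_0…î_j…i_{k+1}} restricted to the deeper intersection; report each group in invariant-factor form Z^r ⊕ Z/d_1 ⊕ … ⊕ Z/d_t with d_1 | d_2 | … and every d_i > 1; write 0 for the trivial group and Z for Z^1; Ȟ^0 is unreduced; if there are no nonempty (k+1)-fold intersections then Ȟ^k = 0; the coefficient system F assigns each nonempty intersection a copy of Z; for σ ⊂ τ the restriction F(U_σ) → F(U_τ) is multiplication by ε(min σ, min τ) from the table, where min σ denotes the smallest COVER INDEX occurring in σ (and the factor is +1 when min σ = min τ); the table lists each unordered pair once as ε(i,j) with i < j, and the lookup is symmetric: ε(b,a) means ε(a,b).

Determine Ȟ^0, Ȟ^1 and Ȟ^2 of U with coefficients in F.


nerve of the cover:
  U1={{q5}} U2={{q1},{q3},{q6},{q1,q3},{q1,q4},{q1,q6},{q2,q3},{q3,q4},{q1,q3,q4},{q2,q3,q4}} U3={{q1},{q2},{q1,q3},{q1,q4},{q1,q6},{q2,q3},{q2,q4},{q1,q3,q4},{q2,q3,q4}} U4={{q3},{q4},{q1,q3},{q1,q4},{q2,q3},{q2,q4},{q3,q4},{q1,q3,q4},{q2,q3,q4}} U5={{q6},{q1,q6}}
  U23={{q1},{q1,q3},{q1,q4},{q1,q6},{q2,q3},{q1,q3,q4},{q2,q3,q4}} U24={{q3},{q1,q3},{q1,q4},{q2,q3},{q3,q4},{q1,q3,q4},{q2,q3,q4}} U25={{q6},{q1,q6}} U34={{q1,q3},{q1,q4},{q2,q3},{q2,q4},{q1,q3,q4},{q2,q3,q4}} U35={{q1,q6}}
  U234={{q1,q3},{q1,q4},{q2,q3},{q1,q3,q4},{q2,q3,q4}} U235={{q1,q6}}
C dims 5,5,2; δ0: rk 3, SNF 1^3; δ1: rk 2, SNF 1^2
Ȟ^0 = (5 − 3) − 0 = 2, so Ȟ^0 ≅ Z^2
Ȟ^1 = (5 − 2) − 3 = 0, so Ȟ^1 ≅ 0
Ȟ^2 = (2 − 0) − 2 = 0, so Ȟ^2 ≅ 0

Ȟ^0(U;F) ≅ Z^2,  Ȟ^1(U;F) ≅ 0,  Ȟ^2(U;F) ≅ 0
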